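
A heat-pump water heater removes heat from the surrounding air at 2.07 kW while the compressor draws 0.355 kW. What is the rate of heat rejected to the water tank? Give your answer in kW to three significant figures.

For a cyclic device the first law requires Q̇_H = Q̇_C + Ẇ.
Q̇_H = Q̇_C + Ẇ = 2.425 kW.

2.43 kW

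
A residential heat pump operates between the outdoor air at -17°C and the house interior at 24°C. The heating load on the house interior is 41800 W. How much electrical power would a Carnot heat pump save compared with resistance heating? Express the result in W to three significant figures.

36000 W

In absolute terms T_C = 256.15 K and T_H = 297.15 K, so ΔT = 41.00 K.
COP_Carnot = T_H/ΔT = 297.15/41.00 = 7.248.
Resistance heating needs Ẇ_res = Q̇_H = 41800 W; the reversible heat pump needs only Ẇ_hp = Q̇_H/COP = 5767 W.
Saving = 41800 − 5767 = 36030 W.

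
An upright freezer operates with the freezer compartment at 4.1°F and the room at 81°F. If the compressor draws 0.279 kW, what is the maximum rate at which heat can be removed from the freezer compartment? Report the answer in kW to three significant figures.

1.68 kW

In absolute terms T_C = 257.65 K and T_H = 300.37 K, so ΔT = 42.72 K.
COP_Carnot = T_C/ΔT = 257.65/42.72 = 6.031.
Q̇_max = COP_Carnot × Ẇ = 6.031 × 0.2790 kW = 1.683 kW.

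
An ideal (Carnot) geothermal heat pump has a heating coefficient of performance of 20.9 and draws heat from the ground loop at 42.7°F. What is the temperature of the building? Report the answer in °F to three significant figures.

COP_HP = T_H/(T_H − T_C) rearranges to T_H = COP·T_C/(COP − 1).
With T_C = 279.09 K, T_H = 20.9 × 279.09/19.90 = 293.12 K.
Converting, 293.12 K = 67.94°F.

67.9 °F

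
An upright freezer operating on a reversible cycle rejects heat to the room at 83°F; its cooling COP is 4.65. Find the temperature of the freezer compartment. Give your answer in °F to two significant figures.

For a Carnot refrigerator COP_R = T_C/(T_H − T_C), so T_C = COP·T_H/(1 + COP).
With T_H = 301.48 K, T_C = 4.65 × 301.48/5.650 = 248.12 K.
Converting, 248.12 K = -13.05°F.

-13 °F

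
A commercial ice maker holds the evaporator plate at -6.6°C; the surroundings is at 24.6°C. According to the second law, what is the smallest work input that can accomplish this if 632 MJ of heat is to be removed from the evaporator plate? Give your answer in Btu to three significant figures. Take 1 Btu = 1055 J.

In absolute terms T_C = 266.55 K and T_H = 297.75 K, so ΔT = 31.20 K.
The reversible limit is COP_R = T_C/ΔT = 8.543, so W_min = Q_C/COP = Q_C·ΔT/T_C.
W_min = 632.0 × 31.20/266.55 = 73.98 MJ = 70120 Btu.

70100 Btu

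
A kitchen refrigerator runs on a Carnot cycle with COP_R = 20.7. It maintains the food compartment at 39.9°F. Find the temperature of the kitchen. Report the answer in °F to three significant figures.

COP_R = T_C/(T_H − T_C) gives T_H − T_C = T_C/COP.
With T_C = 277.54 K, T_H = 277.54 × (1 + 1/20.7) = 290.95 K.
Converting, 290.95 K = 64.03°F.

64.0 °F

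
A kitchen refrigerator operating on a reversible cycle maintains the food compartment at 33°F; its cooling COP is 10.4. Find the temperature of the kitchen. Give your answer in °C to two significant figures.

COP_R = T_C/(T_H − T_C) gives T_H − T_C = T_C/COP.
With T_C = 273.71 K, T_H = 273.71 × (1 + 1/10.4) = 300.02 K.
Converting, 300.02 K = 26.87°C.

27 °C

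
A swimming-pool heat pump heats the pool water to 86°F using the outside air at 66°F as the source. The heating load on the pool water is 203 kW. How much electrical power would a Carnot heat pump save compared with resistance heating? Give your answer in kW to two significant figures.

200 kW

In absolute terms T_C = 292.04 K and T_H = 303.15 K, so ΔT = 11.11 K.
COP_Carnot = T_H/ΔT = 303.15/11.11 = 27.28.
Resistance heating needs Ẇ_res = Q̇_H = 203.0 kW; the reversible heat pump needs only Ẇ_hp = Q̇_H/COP = 7.440 kW.
Saving = 203.0 − 7.440 = 195.6 kW.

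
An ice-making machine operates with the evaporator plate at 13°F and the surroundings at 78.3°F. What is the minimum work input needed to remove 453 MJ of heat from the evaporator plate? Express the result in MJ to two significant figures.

In absolute terms T_C = 262.59 K and T_H = 298.87 K, so ΔT = 36.28 K.
The reversible limit is COP_R = T_C/ΔT = 7.238, so W_min = Q_C/COP = Q_C·ΔT/T_C.
W_min = 453.0 × 36.28/262.59 = 62.58 MJ.

63 MJ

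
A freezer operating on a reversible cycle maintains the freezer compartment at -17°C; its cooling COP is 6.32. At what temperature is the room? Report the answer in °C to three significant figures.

23.5 °C

COP_R = T_C/(T_H − T_C) gives T_H − T_C = T_C/COP.
With T_C = 256.15 K, T_H = 256.15 × (1 + 1/6.32) = 296.68 K.
Converting, 296.68 K = 23.53°C.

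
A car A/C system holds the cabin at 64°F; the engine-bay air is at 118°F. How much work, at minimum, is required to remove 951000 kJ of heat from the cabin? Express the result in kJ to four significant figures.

98070 kJ

In absolute terms T_C = 290.93 K and T_H = 320.93 K, so ΔT = 30.00 K.
The reversible limit is COP_R = T_C/ΔT = 9.698, so W_min = Q_C/COP = Q_C·ΔT/T_C.
W_min = 951000 × 30.00/290.93 = 98070 kJ.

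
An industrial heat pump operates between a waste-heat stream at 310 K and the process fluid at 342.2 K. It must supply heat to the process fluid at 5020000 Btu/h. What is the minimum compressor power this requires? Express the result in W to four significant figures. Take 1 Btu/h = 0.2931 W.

The reservoir spacing is ΔT = 342.2 − 310 = 32.20 K.
COP_Carnot = T_H/ΔT = 342.20/32.20 = 10.63.
Ẇ_min = Q̇/COP_Carnot = 5020000/10.63 = 472400 Btu/h = 138500 W.

138500 W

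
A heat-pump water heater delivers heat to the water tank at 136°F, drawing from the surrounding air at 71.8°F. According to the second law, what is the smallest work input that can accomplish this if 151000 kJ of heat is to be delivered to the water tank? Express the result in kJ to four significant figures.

In absolute terms T_C = 295.26 K and T_H = 330.93 K, so ΔT = 35.67 K.
The reversible limit is COP_HP = T_H/ΔT = 9.278, so W_min = Q_H/COP = Q_H·ΔT/T_H.
W_min = 151000 × 35.67/330.93 = 16270 kJ.

16270 kJ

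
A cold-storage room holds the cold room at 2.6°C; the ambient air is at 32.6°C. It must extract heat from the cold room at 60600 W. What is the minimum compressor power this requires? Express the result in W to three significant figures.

6590 W

In absolute terms T_C = 275.75 K and T_H = 305.75 K, so ΔT = 30.00 K.
COP_Carnot = T_C/ΔT = 275.75/30.00 = 9.192.
Ẇ_min = Q̇/COP_Carnot = 60600/9.192 = 6593 W.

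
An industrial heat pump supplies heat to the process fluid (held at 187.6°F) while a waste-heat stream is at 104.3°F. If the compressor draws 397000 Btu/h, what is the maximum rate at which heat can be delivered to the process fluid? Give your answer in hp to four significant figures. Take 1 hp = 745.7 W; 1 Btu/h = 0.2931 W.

In absolute terms T_C = 313.32 K and T_H = 359.59 K, so ΔT = 46.28 K.
COP_Carnot = T_H/ΔT = 359.59/46.28 = 7.770.
Q̇_max = COP_Carnot × Ẇ = 7.770 × 397000 Btu/h = 3085000 Btu/h = 1213 hp.

1213 hp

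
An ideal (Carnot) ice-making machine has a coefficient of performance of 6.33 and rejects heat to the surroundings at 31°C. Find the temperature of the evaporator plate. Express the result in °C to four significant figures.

-10.49 °C

For a Carnot refrigerator COP_R = T_C/(T_H − T_C), so T_C = COP·T_H/(1 + COP).
With T_H = 304.15 K, T_C = 6.33 × 304.15/7.330 = 262.66 K.
Converting, 262.66 K = -10.49°C.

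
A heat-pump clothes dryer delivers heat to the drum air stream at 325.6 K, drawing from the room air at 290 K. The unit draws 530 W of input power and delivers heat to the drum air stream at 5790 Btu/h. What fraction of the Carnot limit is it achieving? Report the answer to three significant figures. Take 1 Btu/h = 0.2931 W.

Converting, Q̇_H = 5790 Btu/h = 1697 W, so COP_actual = Q̇_H/Ẇ = 1697/530.0 = 3.202.
The reservoir spacing is ΔT = 325.6 − 290 = 35.60 K.
COP_Carnot = T_H/ΔT = 325.60/35.60 = 9.146.
η_II = COP_actual/COP_Carnot = 3.202/9.146 = 0.3501.

0.350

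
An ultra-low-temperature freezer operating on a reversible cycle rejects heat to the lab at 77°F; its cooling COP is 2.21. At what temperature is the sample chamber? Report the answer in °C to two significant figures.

For a Carnot refrigerator COP_R = T_C/(T_H − T_C), so T_C = COP·T_H/(1 + COP).
With T_H = 298.15 K, T_C = 2.21 × 298.15/3.210 = 205.27 K.
Converting, 205.27 K = -67.88°C.

-68 °C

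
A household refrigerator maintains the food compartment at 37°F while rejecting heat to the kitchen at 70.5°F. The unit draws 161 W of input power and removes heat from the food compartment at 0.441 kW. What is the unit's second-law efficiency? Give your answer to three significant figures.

Converting, Q̇_C = 0.4410 kW = 441.0 W, so COP_actual = Q̇_C/Ẇ = 441.0/161.0 = 2.739.
In absolute terms T_C = 275.93 K and T_H = 294.54 K, so ΔT = 18.61 K.
COP_Carnot = T_C/ΔT = 275.93/18.61 = 14.83.
η_II = COP_actual/COP_Carnot = 2.739/14.83 = 0.1848.

0.185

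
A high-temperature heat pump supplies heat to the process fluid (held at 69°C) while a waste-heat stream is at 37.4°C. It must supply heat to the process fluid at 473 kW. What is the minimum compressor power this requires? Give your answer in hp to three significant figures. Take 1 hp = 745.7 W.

58.6 hp

In absolute terms T_C = 310.55 K and T_H = 342.15 K, so ΔT = 31.60 K.
COP_Carnot = T_H/ΔT = 342.15/31.60 = 10.83.
Ẇ_min = Q̇/COP_Carnot = 473.0/10.83 = 43.68 kW = 58.58 hp.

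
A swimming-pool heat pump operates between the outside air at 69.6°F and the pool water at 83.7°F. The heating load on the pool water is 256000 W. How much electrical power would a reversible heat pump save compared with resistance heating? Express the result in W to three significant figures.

In absolute terms T_C = 294.04 K and T_H = 301.87 K, so ΔT = 7.833 K.
COP_Carnot = T_H/ΔT = 301.87/7.833 = 38.54.
Resistance heating needs Ẇ_res = Q̇_H = 256000 W; the reversible heat pump needs only Ẇ_hp = Q̇_H/COP = 6643 W.
Saving = 256000 − 6643 = 249400 W.

249000 W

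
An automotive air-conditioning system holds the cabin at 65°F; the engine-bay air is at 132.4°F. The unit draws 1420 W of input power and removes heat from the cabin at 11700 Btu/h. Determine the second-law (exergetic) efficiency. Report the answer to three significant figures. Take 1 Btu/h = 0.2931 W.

Converting, Q̇_C = 11700 Btu/h = 3429 W, so COP_actual = Q̇_C/Ẇ = 3429/1420 = 2.415.
In absolute terms T_C = 291.48 K and T_H = 328.93 K, so ΔT = 37.44 K.
COP_Carnot = T_C/ΔT = 291.48/37.44 = 7.784.
η_II = COP_actual/COP_Carnot = 2.415/7.784 = 0.3102.

0.310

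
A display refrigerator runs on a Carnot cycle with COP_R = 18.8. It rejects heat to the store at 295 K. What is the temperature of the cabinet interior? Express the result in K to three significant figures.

For a Carnot refrigerator COP_R = T_C/(T_H − T_C), so T_C = COP·T_H/(1 + COP).
With T_H = 295.00 K, T_C = 18.8 × 295.00/19.80 = 280.10 K.

280 K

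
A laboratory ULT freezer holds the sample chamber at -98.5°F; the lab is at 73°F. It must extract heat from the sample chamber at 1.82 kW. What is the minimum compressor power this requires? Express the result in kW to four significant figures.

In absolute terms T_C = 200.65 K and T_H = 295.93 K, so ΔT = 95.28 K.
COP_Carnot = T_C/ΔT = 200.65/95.28 = 2.106.
Ẇ_min = Q̇/COP_Carnot = 1.820/2.106 = 0.8642 kW.

0.8642 kW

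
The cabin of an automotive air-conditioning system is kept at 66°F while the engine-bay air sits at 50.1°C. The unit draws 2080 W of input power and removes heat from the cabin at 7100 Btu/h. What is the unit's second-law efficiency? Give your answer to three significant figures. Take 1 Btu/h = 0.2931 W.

0.107

Converting, Q̇_C = 7100 Btu/h = 2081 W, so COP_actual = Q̇_C/Ẇ = 2081/2080 = 1.000.
In absolute terms T_C = 292.04 K and T_H = 323.25 K, so ΔT = 31.21 K.
COP_Carnot = T_C/ΔT = 292.04/31.21 = 9.357.
η_II = COP_actual/COP_Carnot = 1.000/9.357 = 0.1069.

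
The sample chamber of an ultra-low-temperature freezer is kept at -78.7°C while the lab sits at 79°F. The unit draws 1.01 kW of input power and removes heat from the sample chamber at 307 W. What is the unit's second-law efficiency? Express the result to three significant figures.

Converting, Q̇_C = 307.0 W = 0.3070 kW, so COP_actual = Q̇_C/Ẇ = 0.3070/1.010 = 0.3040.
In absolute terms T_C = 194.45 K and T_H = 299.26 K, so ΔT = 104.8 K.
COP_Carnot = T_C/ΔT = 194.45/104.8 = 1.855.
η_II = COP_actual/COP_Carnot = 0.3040/1.855 = 0.1638.

0.164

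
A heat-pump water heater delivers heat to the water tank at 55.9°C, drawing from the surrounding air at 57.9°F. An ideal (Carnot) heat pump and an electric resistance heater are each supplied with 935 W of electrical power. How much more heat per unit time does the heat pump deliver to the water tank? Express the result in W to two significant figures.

In absolute terms T_C = 287.54 K and T_H = 329.05 K, so ΔT = 41.51 K.
COP_Carnot = T_H/ΔT = 329.05/41.51 = 7.927.
The heat pump delivers Q̇_H = COP × Ẇ = 7412 W; the resistance heater delivers Ẇ = 935.0 W.
Extra = (COP − 1)·Ẇ = 6477 W.

6500 W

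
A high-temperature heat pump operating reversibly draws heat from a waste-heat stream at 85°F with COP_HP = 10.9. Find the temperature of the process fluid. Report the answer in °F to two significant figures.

140 °F

COP_HP = T_H/(T_H − T_C) rearranges to T_H = COP·T_C/(COP − 1).
With T_C = 302.59 K, T_H = 10.9 × 302.59/9.900 = 333.16 K.
Converting, 333.16 K = 140.02°F.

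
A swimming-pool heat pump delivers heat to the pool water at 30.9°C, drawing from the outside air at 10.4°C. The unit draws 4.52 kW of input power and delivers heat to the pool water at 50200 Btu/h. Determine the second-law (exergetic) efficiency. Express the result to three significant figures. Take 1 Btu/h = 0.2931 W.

0.219

Converting, Q̇_H = 50200 Btu/h = 14.71 kW, so COP_actual = Q̇_H/Ẇ = 14.71/4.520 = 3.255.
In absolute terms T_C = 283.55 K and T_H = 304.05 K, so ΔT = 20.50 K.
COP_Carnot = T_H/ΔT = 304.05/20.50 = 14.83.
η_II = COP_actual/COP_Carnot = 3.255/14.83 = 0.2195.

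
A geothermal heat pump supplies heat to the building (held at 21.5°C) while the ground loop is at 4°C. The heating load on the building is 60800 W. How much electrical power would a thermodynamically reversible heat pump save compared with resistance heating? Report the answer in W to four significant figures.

57190 W

In absolute terms T_C = 277.15 K and T_H = 294.65 K, so ΔT = 17.50 K.
COP_Carnot = T_H/ΔT = 294.65/17.50 = 16.84.
Resistance heating needs Ẇ_res = Q̇_H = 60800 W; the reversible heat pump needs only Ẇ_hp = Q̇_H/COP = 3611 W.
Saving = 60800 − 3611 = 57190 W.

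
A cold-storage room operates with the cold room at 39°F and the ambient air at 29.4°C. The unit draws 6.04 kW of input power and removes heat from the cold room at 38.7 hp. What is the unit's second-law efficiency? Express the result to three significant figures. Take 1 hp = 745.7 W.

0.440

Converting, Q̇_C = 38.70 hp = 28.86 kW, so COP_actual = Q̇_C/Ẇ = 28.86/6.040 = 4.778.
In absolute terms T_C = 277.04 K and T_H = 302.55 K, so ΔT = 25.51 K.
COP_Carnot = T_C/ΔT = 277.04/25.51 = 10.86.
η_II = COP_actual/COP_Carnot = 4.778/10.86 = 0.4400.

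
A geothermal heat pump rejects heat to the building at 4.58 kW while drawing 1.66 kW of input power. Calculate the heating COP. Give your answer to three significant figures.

2.76

The first law gives Q̇_H = Q̇_C + Ẇ, so the three rates are Q̇_C = 2.920, Q̇_H = 4.580, Ẇ = 1.660 kW.
COP_HP = Q̇_H/Ẇ = 4.580/1.660 = 2.759.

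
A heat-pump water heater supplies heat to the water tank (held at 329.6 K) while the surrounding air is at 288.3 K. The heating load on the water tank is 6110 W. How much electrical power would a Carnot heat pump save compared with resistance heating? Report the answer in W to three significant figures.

The reservoir spacing is ΔT = 329.6 − 288.3 = 41.30 K.
COP_Carnot = T_H/ΔT = 329.60/41.30 = 7.981.
Resistance heating needs Ẇ_res = Q̇_H = 6110 W; the reversible heat pump needs only Ẇ_hp = Q̇_H/COP = 765.6 W.
Saving = 6110 − 765.6 = 5344 W.

5340 W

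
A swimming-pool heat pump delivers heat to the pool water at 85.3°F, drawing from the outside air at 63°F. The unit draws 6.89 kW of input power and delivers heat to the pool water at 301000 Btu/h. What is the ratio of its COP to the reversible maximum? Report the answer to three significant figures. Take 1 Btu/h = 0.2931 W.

0.524

Converting, Q̇_H = 301000 Btu/h = 88.22 kW, so COP_actual = Q̇_H/Ẇ = 88.22/6.890 = 12.80.
In absolute terms T_C = 290.37 K and T_H = 302.76 K, so ΔT = 12.39 K.
COP_Carnot = T_H/ΔT = 302.76/12.39 = 24.44.
η_II = COP_actual/COP_Carnot = 12.80/24.44 = 0.5240.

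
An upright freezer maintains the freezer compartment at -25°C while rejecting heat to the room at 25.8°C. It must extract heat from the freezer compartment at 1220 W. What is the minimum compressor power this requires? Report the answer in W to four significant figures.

249.8 W

In absolute terms T_C = 248.15 K and T_H = 298.95 K, so ΔT = 50.80 K.
COP_Carnot = T_C/ΔT = 248.15/50.80 = 4.885.
Ẇ_min = Q̇/COP_Carnot = 1220/4.885 = 249.8 W.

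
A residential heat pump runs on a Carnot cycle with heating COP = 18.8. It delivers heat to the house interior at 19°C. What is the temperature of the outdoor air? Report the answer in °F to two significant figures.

COP_HP = T_H/(T_H − T_C) gives T_H − T_C = T_H/COP.
With T_H = 292.15 K, T_C = 292.15 × (1 − 1/18.8) = 276.61 K.
Converting, 276.61 K = 38.23°F.

38 °F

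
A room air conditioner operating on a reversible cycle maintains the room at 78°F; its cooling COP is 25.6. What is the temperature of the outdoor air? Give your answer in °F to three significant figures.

99.0 °F

COP_R = T_C/(T_H − T_C) gives T_H − T_C = T_C/COP.
With T_C = 298.71 K, T_H = 298.71 × (1 + 1/25.6) = 310.37 K.
Converting, 310.37 K = 99.00°F.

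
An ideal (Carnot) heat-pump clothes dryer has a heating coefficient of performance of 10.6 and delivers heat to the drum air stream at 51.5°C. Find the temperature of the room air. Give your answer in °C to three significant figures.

20.9 °C

COP_HP = T_H/(T_H − T_C) gives T_H − T_C = T_H/COP.
With T_H = 324.65 K, T_C = 324.65 × (1 − 1/10.6) = 294.02 K.
Converting, 294.02 K = 20.87°C.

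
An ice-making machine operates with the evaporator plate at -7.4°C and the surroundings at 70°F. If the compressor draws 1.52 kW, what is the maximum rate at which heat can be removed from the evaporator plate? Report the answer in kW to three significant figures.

In absolute terms T_C = 265.75 K and T_H = 294.26 K, so ΔT = 28.51 K.
COP_Carnot = T_C/ΔT = 265.75/28.51 = 9.321.
Q̇_max = COP_Carnot × Ẇ = 9.321 × 1.520 kW = 14.17 kW.

14.2 kW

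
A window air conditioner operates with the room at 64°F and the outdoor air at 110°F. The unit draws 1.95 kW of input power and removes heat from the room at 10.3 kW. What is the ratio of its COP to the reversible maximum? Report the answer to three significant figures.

0.464

COP_actual = Q̇_C/Ẇ = 10.30/1.950 = 5.282.
In absolute terms T_C = 290.93 K and T_H = 316.48 K, so ΔT = 25.56 K.
COP_Carnot = T_C/ΔT = 290.93/25.56 = 11.38.
η_II = COP_actual/COP_Carnot = 5.282/11.38 = 0.4640.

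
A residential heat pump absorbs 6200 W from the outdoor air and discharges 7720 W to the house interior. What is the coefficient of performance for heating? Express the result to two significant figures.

The first law gives Q̇_H = Q̇_C + Ẇ, so the three rates are Q̇_C = 6200, Q̇_H = 7720, Ẇ = 1520 W.
COP_HP = Q̇_H/Ẇ = 7720/1520 = 5.079.

5.1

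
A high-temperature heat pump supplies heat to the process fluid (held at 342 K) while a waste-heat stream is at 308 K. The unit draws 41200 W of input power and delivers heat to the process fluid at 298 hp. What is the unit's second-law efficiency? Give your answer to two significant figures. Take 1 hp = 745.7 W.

Converting, Q̇_H = 298.0 hp = 222200 W, so COP_actual = Q̇_H/Ẇ = 222200/41200 = 5.394.
The reservoir spacing is ΔT = 342 − 308 = 34.00 K.
COP_Carnot = T_H/ΔT = 342.00/34.00 = 10.06.
η_II = COP_actual/COP_Carnot = 5.394/10.06 = 0.5362.

0.54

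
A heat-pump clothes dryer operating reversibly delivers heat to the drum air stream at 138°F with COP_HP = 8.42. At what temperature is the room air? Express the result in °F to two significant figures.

67 °F

COP_HP = T_H/(T_H − T_C) gives T_H − T_C = T_H/COP.
With T_H = 332.04 K, T_C = 332.04 × (1 − 1/8.42) = 292.60 K.
Converting, 292.60 K = 67.02°F.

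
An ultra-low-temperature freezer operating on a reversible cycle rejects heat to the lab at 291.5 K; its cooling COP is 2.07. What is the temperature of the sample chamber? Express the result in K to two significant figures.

200 K

For a Carnot refrigerator COP_R = T_C/(T_H − T_C), so T_C = COP·T_H/(1 + COP).
With T_H = 291.50 K, T_C = 2.07 × 291.50/3.070 = 196.55 K.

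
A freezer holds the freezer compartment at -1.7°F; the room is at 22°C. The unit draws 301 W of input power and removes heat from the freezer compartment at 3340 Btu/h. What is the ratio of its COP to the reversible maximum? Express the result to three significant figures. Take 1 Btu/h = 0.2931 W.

0.521

Converting, Q̇_C = 3340 Btu/h = 979.0 W, so COP_actual = Q̇_C/Ẇ = 979.0/301.0 = 3.252.
In absolute terms T_C = 254.43 K and T_H = 295.15 K, so ΔT = 40.72 K.
COP_Carnot = T_C/ΔT = 254.43/40.72 = 6.248.
η_II = COP_actual/COP_Carnot = 3.252/6.248 = 0.5206.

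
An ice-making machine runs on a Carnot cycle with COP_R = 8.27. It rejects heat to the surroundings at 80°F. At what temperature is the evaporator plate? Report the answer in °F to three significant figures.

21.8 °F

For a Carnot refrigerator COP_R = T_C/(T_H − T_C), so T_C = COP·T_H/(1 + COP).
With T_H = 299.82 K, T_C = 8.27 × 299.82/9.270 = 267.47 K.
Converting, 267.47 K = 21.78°F.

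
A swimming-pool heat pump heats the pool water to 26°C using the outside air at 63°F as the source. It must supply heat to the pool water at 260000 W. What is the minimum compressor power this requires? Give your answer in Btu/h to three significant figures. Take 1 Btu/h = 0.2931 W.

26000 Btu/h

In absolute terms T_C = 290.37 K and T_H = 299.15 K, so ΔT = 8.778 K.
COP_Carnot = T_H/ΔT = 299.15/8.778 = 34.08.
Ẇ_min = Q̇/COP_Carnot = 260000/34.08 = 7629 W = 26030 Btu/h.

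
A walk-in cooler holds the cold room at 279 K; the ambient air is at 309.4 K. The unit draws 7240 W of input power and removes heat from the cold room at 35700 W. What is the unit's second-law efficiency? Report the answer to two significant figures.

COP_actual = Q̇_C/Ẇ = 35700/7240 = 4.931.
The reservoir spacing is ΔT = 309.4 − 279 = 30.40 K.
COP_Carnot = T_C/ΔT = 279.00/30.40 = 9.178.
η_II = COP_actual/COP_Carnot = 4.931/9.178 = 0.5373.

0.54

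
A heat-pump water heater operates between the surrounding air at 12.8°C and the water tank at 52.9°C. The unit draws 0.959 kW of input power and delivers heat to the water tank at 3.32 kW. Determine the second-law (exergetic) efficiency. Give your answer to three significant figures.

COP_actual = Q̇_H/Ẇ = 3.320/0.9590 = 3.462.
In absolute terms T_C = 285.95 K and T_H = 326.05 K, so ΔT = 40.10 K.
COP_Carnot = T_H/ΔT = 326.05/40.10 = 8.131.
η_II = COP_actual/COP_Carnot = 3.462/8.131 = 0.4258.

0.426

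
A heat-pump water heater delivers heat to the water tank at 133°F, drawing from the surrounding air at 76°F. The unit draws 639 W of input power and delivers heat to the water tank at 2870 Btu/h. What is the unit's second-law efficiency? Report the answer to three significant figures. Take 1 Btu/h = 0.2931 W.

Converting, Q̇_H = 2870 Btu/h = 841.2 W, so COP_actual = Q̇_H/Ẇ = 841.2/639.0 = 1.316.
In absolute terms T_C = 297.59 K and T_H = 329.26 K, so ΔT = 31.67 K.
COP_Carnot = T_H/ΔT = 329.26/31.67 = 10.40.
η_II = COP_actual/COP_Carnot = 1.316/10.40 = 0.1266.

0.127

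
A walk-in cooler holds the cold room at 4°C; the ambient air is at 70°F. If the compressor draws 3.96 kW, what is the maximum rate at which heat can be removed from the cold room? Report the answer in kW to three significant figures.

In absolute terms T_C = 277.15 K and T_H = 294.26 K, so ΔT = 17.11 K.
COP_Carnot = T_C/ΔT = 277.15/17.11 = 16.20.
Q̇_max = COP_Carnot × Ẇ = 16.20 × 3.960 kW = 64.14 kW.

64.1 kW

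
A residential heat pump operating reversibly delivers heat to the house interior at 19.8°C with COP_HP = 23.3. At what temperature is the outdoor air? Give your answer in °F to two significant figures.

45 °F

COP_HP = T_H/(T_H − T_C) gives T_H − T_C = T_H/COP.
With T_H = 292.95 K, T_C = 292.95 × (1 − 1/23.3) = 280.38 K.
Converting, 280.38 K = 45.01°F.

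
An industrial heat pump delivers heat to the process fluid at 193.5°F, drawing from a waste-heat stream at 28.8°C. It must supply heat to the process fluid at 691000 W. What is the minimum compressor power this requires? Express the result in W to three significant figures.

116000 W

In absolute terms T_C = 301.95 K and T_H = 362.87 K, so ΔT = 60.92 K.
COP_Carnot = T_H/ΔT = 362.87/60.92 = 5.956.
Ẇ_min = Q̇/COP_Carnot = 691000/5.956 = 116000 W.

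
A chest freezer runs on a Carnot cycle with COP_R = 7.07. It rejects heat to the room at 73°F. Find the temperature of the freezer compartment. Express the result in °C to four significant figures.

For a Carnot refrigerator COP_R = T_C/(T_H − T_C), so T_C = COP·T_H/(1 + COP).
With T_H = 295.93 K, T_C = 7.07 × 295.93/8.070 = 259.26 K.
Converting, 259.26 K = -13.89°C.

-13.89 °C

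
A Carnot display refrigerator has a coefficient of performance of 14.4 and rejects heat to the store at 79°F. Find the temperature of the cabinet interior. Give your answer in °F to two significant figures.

44 °F

For a Carnot refrigerator COP_R = T_C/(T_H − T_C), so T_C = COP·T_H/(1 + COP).
With T_H = 299.26 K, T_C = 14.4 × 299.26/15.40 = 279.83 K.
Converting, 279.83 K = 44.02°F.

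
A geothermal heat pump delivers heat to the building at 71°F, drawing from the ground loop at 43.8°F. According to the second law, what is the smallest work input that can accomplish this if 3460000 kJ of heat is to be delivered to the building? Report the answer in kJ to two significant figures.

In absolute terms T_C = 279.71 K and T_H = 294.82 K, so ΔT = 15.11 K.
The reversible limit is COP_HP = T_H/ΔT = 19.51, so W_min = Q_H/COP = Q_H·ΔT/T_H.
W_min = 3460000 × 15.11/294.82 = 177300 kJ.

180000 kJ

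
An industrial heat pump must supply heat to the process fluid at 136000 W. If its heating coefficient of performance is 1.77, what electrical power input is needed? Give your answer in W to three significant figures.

Ẇ = Q̇_H/COP_HP = 136000/1.77 = 76840 W.

76800 W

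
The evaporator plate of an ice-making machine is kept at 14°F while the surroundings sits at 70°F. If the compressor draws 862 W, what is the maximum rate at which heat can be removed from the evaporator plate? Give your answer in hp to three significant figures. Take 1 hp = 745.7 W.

9.78 hp

In absolute terms T_C = 263.15 K and T_H = 294.26 K, so ΔT = 31.11 K.
COP_Carnot = T_C/ΔT = 263.15/31.11 = 8.458.
Q̇_max = COP_Carnot × Ẇ = 8.458 × 862.0 W = 7291 W = 9.778 hp.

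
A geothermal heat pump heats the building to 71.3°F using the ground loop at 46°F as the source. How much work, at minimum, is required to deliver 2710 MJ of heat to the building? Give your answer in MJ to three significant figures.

129 MJ

In absolute terms T_C = 280.93 K and T_H = 294.98 K, so ΔT = 14.06 K.
The reversible limit is COP_HP = T_H/ΔT = 20.99, so W_min = Q_H/COP = Q_H·ΔT/T_H.
W_min = 2710 × 14.06/294.98 = 129.1 MJ.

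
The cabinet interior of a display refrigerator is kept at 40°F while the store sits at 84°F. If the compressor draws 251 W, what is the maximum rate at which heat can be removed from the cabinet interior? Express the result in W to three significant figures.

2850 W

In absolute terms T_C = 277.59 K and T_H = 302.04 K, so ΔT = 24.44 K.
COP_Carnot = T_C/ΔT = 277.59/24.44 = 11.36.
Q̇_max = COP_Carnot × Ẇ = 11.36 × 251.0 W = 2850 W.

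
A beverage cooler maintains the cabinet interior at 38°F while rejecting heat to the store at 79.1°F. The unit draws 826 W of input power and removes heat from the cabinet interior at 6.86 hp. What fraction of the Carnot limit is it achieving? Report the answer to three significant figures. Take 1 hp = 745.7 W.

0.511

Converting, Q̇_C = 6.860 hp = 5116 W, so COP_actual = Q̇_C/Ẇ = 5116/826.0 = 6.193.
In absolute terms T_C = 276.48 K and T_H = 299.32 K, so ΔT = 22.83 K.
COP_Carnot = T_C/ΔT = 276.48/22.83 = 12.11.
η_II = COP_actual/COP_Carnot = 6.193/12.11 = 0.5115.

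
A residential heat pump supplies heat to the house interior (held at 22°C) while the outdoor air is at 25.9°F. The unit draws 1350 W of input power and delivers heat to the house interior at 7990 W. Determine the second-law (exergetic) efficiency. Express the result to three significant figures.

0.509

COP_actual = Q̇_H/Ẇ = 7990/1350 = 5.919.
In absolute terms T_C = 269.76 K and T_H = 295.15 K, so ΔT = 25.39 K.
COP_Carnot = T_H/ΔT = 295.15/25.39 = 11.63.
η_II = COP_actual/COP_Carnot = 5.919/11.63 = 0.5091.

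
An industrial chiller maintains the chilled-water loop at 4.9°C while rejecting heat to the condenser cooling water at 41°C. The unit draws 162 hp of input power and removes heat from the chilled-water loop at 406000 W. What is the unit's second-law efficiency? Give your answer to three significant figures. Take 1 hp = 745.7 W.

Converting, Q̇_C = 406000 W = 544.5 hp, so COP_actual = Q̇_C/Ẇ = 544.5/162.0 = 3.361.
In absolute terms T_C = 278.05 K and T_H = 314.15 K, so ΔT = 36.10 K.
COP_Carnot = T_C/ΔT = 278.05/36.10 = 7.702.
η_II = COP_actual/COP_Carnot = 3.361/7.702 = 0.4363.

0.436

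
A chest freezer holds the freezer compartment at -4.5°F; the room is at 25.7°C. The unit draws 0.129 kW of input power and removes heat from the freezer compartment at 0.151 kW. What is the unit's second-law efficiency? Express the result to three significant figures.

COP_actual = Q̇_C/Ẇ = 0.1510/0.1290 = 1.171.
In absolute terms T_C = 252.87 K and T_H = 298.85 K, so ΔT = 45.98 K.
COP_Carnot = T_C/ΔT = 252.87/45.98 = 5.500.
η_II = COP_actual/COP_Carnot = 1.171/5.500 = 0.2128.

0.213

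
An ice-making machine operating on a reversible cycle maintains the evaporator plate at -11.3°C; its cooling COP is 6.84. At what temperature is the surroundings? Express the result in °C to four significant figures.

26.98 °C

COP_R = T_C/(T_H − T_C) gives T_H − T_C = T_C/COP.
With T_C = 261.85 K, T_H = 261.85 × (1 + 1/6.84) = 300.13 K.
Converting, 300.13 K = 26.98°C.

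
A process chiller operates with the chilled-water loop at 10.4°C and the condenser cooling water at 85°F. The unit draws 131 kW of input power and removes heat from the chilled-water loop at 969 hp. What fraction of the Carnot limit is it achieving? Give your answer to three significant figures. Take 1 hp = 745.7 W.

Converting, Q̇_C = 969.0 hp = 722.6 kW, so COP_actual = Q̇_C/Ẇ = 722.6/131.0 = 5.516.
In absolute terms T_C = 283.55 K and T_H = 302.59 K, so ΔT = 19.04 K.
COP_Carnot = T_C/ΔT = 283.55/19.04 = 14.89.
η_II = COP_actual/COP_Carnot = 5.516/14.89 = 0.3705.

0.370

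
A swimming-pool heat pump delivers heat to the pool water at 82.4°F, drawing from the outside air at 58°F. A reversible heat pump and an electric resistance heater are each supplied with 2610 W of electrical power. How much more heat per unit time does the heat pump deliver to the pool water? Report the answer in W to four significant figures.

55370 W

In absolute terms T_C = 287.59 K and T_H = 301.15 K, so ΔT = 13.56 K.
COP_Carnot = T_H/ΔT = 301.15/13.56 = 22.22.
The heat pump delivers Q̇_H = COP × Ẇ = 57980 W; the resistance heater delivers Ẇ = 2610 W.
Extra = (COP − 1)·Ẇ = 55370 W.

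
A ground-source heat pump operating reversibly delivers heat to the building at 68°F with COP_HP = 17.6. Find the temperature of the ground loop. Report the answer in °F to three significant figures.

COP_HP = T_H/(T_H − T_C) gives T_H − T_C = T_H/COP.
With T_H = 293.15 K, T_C = 293.15 × (1 − 1/17.6) = 276.49 K.
Converting, 276.49 K = 38.02°F.

38.0 °F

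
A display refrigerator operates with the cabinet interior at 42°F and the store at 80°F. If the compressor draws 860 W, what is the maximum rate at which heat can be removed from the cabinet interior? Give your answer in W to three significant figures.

In absolute terms T_C = 278.71 K and T_H = 299.82 K, so ΔT = 21.11 K.
COP_Carnot = T_C/ΔT = 278.71/21.11 = 13.20.
Q̇_max = COP_Carnot × Ẇ = 13.20 × 860.0 W = 11350 W.

11400 W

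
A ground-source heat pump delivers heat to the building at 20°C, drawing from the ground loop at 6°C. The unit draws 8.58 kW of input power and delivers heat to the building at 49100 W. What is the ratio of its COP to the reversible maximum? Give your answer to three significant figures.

0.273

Converting, Q̇_H = 49100 W = 49.10 kW, so COP_actual = Q̇_H/Ẇ = 49.10/8.580 = 5.723.
In absolute terms T_C = 279.15 K and T_H = 293.15 K, so ΔT = 14.00 K.
COP_Carnot = T_H/ΔT = 293.15/14.00 = 20.94.
η_II = COP_actual/COP_Carnot = 5.723/20.94 = 0.2733.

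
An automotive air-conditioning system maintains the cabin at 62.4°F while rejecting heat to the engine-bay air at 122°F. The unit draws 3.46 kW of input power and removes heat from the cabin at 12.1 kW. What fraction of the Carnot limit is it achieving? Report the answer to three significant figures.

COP_actual = Q̇_C/Ẇ = 12.10/3.460 = 3.497.
In absolute terms T_C = 290.04 K and T_H = 323.15 K, so ΔT = 33.11 K.
COP_Carnot = T_C/ΔT = 290.04/33.11 = 8.760.
η_II = COP_actual/COP_Carnot = 3.497/8.760 = 0.3992.

0.399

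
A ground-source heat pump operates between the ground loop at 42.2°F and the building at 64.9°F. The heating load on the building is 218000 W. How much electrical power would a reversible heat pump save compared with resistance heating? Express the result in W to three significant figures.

In absolute terms T_C = 278.82 K and T_H = 291.43 K, so ΔT = 12.61 K.
COP_Carnot = T_H/ΔT = 291.43/12.61 = 23.11.
Resistance heating needs Ẇ_res = Q̇_H = 218000 W; the reversible heat pump needs only Ẇ_hp = Q̇_H/COP = 9434 W.
Saving = 218000 − 9434 = 208600 W.

209000 W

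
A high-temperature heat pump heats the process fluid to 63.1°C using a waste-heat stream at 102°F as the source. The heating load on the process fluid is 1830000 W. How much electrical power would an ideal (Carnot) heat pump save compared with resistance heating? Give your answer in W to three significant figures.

In absolute terms T_C = 312.04 K and T_H = 336.25 K, so ΔT = 24.21 K.
COP_Carnot = T_H/ΔT = 336.25/24.21 = 13.89.
Resistance heating needs Ẇ_res = Q̇_H = 1830000 W; the reversible heat pump needs only Ẇ_hp = Q̇_H/COP = 131800 W.
Saving = 1830000 − 131800 = 1698000 W.

1700000 W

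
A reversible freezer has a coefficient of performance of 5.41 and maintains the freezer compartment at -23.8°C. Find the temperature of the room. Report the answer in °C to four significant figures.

COP_R = T_C/(T_H − T_C) gives T_H − T_C = T_C/COP.
With T_C = 249.35 K, T_H = 249.35 × (1 + 1/5.41) = 295.44 K.
Converting, 295.44 K = 22.29°C.

22.29 °C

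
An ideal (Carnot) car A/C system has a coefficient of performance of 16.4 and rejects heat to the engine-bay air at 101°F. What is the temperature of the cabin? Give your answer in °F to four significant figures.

For a Carnot refrigerator COP_R = T_C/(T_H − T_C), so T_C = COP·T_H/(1 + COP).
With T_H = 311.48 K, T_C = 16.4 × 311.48/17.40 = 293.58 K.
Converting, 293.58 K = 68.78°F.

68.78 °F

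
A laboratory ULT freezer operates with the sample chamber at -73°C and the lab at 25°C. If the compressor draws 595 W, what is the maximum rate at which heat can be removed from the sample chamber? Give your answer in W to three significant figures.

1220 W

In absolute terms T_C = 200.15 K and T_H = 298.15 K, so ΔT = 98.00 K.
COP_Carnot = T_C/ΔT = 200.15/98.00 = 2.042.
Q̇_max = COP_Carnot × Ẇ = 2.042 × 595.0 W = 1215 W.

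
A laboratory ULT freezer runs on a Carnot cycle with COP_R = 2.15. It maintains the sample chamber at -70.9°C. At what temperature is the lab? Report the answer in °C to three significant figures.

23.2 °C

COP_R = T_C/(T_H − T_C) gives T_H − T_C = T_C/COP.
With T_C = 202.25 K, T_H = 202.25 × (1 + 1/2.15) = 296.32 K.
Converting, 296.32 K = 23.17°C.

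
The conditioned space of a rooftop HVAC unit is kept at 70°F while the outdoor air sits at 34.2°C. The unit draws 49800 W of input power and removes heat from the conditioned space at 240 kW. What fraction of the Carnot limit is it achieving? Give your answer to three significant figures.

0.214

Converting, Q̇_C = 240.0 kW = 240000 W, so COP_actual = Q̇_C/Ẇ = 240000/49800 = 4.819.
In absolute terms T_C = 294.26 K and T_H = 307.35 K, so ΔT = 13.09 K.
COP_Carnot = T_C/ΔT = 294.26/13.09 = 22.48.
η_II = COP_actual/COP_Carnot = 4.819/22.48 = 0.2144.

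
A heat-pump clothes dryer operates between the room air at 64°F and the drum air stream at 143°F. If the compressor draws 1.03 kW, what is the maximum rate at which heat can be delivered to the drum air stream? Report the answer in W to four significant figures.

In absolute terms T_C = 290.93 K and T_H = 334.82 K, so ΔT = 43.89 K.
COP_Carnot = T_H/ΔT = 334.82/43.89 = 7.629.
Q̇_max = COP_Carnot × Ẇ = 7.629 × 1.030 kW = 7.858 kW = 7858 W.

7858 W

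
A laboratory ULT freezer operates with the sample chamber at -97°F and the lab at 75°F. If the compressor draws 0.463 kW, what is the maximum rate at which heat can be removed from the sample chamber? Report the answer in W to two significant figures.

In absolute terms T_C = 201.48 K and T_H = 297.04 K, so ΔT = 95.56 K.
COP_Carnot = T_C/ΔT = 201.48/95.56 = 2.109.
Q̇_max = COP_Carnot × Ẇ = 2.109 × 0.4630 kW = 0.9763 kW = 976.3 W.

980 W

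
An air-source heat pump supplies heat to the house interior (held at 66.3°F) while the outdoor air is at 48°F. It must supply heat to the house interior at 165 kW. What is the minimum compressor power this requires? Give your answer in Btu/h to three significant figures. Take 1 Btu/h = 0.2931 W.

In absolute terms T_C = 282.04 K and T_H = 292.21 K, so ΔT = 10.17 K.
COP_Carnot = T_H/ΔT = 292.21/10.17 = 28.74.
Ẇ_min = Q̇/COP_Carnot = 165.0/28.74 = 5.741 kW = 19590 Btu/h.

19600 Btu/h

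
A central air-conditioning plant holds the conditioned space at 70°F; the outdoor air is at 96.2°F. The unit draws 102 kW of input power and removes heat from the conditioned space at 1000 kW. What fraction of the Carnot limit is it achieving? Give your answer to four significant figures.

0.4849

COP_actual = Q̇_C/Ẇ = 1000/102.0 = 9.804.
In absolute terms T_C = 294.26 K and T_H = 308.82 K, so ΔT = 14.56 K.
COP_Carnot = T_C/ΔT = 294.26/14.56 = 20.22.
η_II = COP_actual/COP_Carnot = 9.804/20.22 = 0.4849.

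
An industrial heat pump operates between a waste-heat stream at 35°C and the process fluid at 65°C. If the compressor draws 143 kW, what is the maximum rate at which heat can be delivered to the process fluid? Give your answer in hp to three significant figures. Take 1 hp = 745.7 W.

In absolute terms T_C = 308.15 K and T_H = 338.15 K, so ΔT = 30.00 K.
COP_Carnot = T_H/ΔT = 338.15/30.00 = 11.27.
Q̇_max = COP_Carnot × Ẇ = 11.27 × 143.0 kW = 1612 kW = 2162 hp.

2160 hp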